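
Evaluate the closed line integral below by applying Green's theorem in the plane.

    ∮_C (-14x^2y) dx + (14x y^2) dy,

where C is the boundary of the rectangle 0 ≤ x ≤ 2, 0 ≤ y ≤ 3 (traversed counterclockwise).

Green's theorem converts the closed line integral into a double integral over the enclosed region D:

    ∮_C P dx + Q dy = ∬_D (∂Q/∂x - ∂P/∂y) dA.

Here P = -14x^2y, Q = 14x y^2, so

    ∂Q/∂x = 14y^2,    ∂P/∂y = -14x^2,
    ∂Q/∂x - ∂P/∂y = 14x^2 + 14y^2.

D is the region 0 ≤ x ≤ 2, 0 ≤ y ≤ 3. Evaluating the double integral:

    ∬_D (14x^2 + 14y^2) dA = ∫_0^{2} ∫_0^{3} (14x^2 + 14y^2) dy dx.

Inner (y from 0 to 3): 42x^2 + 126.
Outer (x from 0 to 2): 364.

Therefore ∮_C P dx + Q dy = 364.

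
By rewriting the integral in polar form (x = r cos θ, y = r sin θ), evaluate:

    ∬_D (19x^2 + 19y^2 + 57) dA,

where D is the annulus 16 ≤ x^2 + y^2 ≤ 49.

The region D is 4 ≤ r ≤ 7, 0 ≤ θ ≤ 2π in polar coordinates, where x = r cos(θ), y = r sin(θ), and dA = r dr dθ.

Under the substitution, the integrand becomes 19r^2 + 57, so

    ∬_D (19x^2 + 19y^2 + 57) dA = ∫_{0}^{2π} ∫_{4}^{7} (19r^2 + 57) · r dr dθ.

Inner integral (in r): ∫_{4}^{7} (19r^2 + 57) · r dr = 44517/4.

Outer integral (in θ): ∫_{0}^{2π} (44517/4) dθ = 44517π/2.

Therefore ∬_D (19x^2 + 19y^2 + 57) dA = 44517π/2.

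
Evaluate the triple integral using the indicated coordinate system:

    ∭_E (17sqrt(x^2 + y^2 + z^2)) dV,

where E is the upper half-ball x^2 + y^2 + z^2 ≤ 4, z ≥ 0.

In spherical coordinates, x = ρ sin(φ) cos(θ), y = ρ sin(φ) sin(θ), z = ρ cos(φ), and dV = ρ^2 sin(φ) dρ dφ dθ.

The integrand becomes 17ρ, so

    ∭_E (17sqrt(x^2 + y^2 + z^2)) dV = ∫_{0}^{2π} ∫_{0}^{π/2} ∫_{0}^{2} (17ρ) · ρ^2 sin(φ) dρ dφ dθ.

Inner (ρ): 68sin(φ).
Middle (φ): 68.
Outer (θ): 136π.

Therefore the triple integral equals 136π.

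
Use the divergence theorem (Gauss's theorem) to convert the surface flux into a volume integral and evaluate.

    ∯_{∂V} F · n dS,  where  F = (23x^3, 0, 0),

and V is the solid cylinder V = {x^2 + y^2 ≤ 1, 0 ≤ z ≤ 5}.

By the divergence theorem,

    ∯_{∂V} F · n dS = ∭_V (∇ · F) dV.

Compute the divergence:
    ∇ · F = ∂F_x/∂x + ∂F_y/∂y + ∂F_z/∂z = 69x^2 + 0 + 0 = 69x^2.

In cylindrical coordinates, x = r cos(θ), y = r sin(θ), z = z, dV = r dr dθ dz, with 0 ≤ r ≤ 1, 0 ≤ θ ≤ 2π, 0 ≤ z ≤ 5.

The integrand, after substitution and multiplying by the volume element, becomes (69r^2cos(θ)^2) · r, so

    ∭_V (∇·F) dV = ∫_0^{2π} ∫_0^{1} ∫_0^{5} (69r^2cos(θ)^2) · r dz dr dθ.

Inner (z from 0 to 5): 345r^3cos(θ)^2.
Middle (r from 0 to 1): 345cos(θ)^2/4.
Outer (θ from 0 to 2π): 345π/4.

Therefore ∯_{∂V} F · n dS = 345π/4.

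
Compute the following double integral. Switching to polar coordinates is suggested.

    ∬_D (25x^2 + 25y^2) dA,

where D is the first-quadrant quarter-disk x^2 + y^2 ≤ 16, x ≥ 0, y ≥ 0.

The region D is 0 ≤ r ≤ 4, 0 ≤ θ ≤ π/2 in polar coordinates, where x = r cos(θ), y = r sin(θ), and dA = r dr dθ.

Under the substitution, the integrand becomes 25r^2, so

    ∬_D (25x^2 + 25y^2) dA = ∫_{0}^{π/2} ∫_{0}^{4} (25r^2) · r dr dθ.

Inner integral (in r): ∫_{0}^{4} (25r^2) · r dr = 1600.

Outer integral (in θ): ∫_{0}^{π/2} (1600) dθ = 800π.

Therefore ∬_D (25x^2 + 25y^2) dA = 800π.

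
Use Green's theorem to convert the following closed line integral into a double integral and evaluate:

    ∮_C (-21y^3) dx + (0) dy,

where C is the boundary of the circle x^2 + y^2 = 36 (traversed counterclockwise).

Green's theorem converts the closed line integral into a double integral over the enclosed region D:

    ∮_C P dx + Q dy = ∬_D (∂Q/∂x - ∂P/∂y) dA.

Here P = -21y^3, Q = 0, so

    ∂Q/∂x = 0,    ∂P/∂y = -63y^2,
    ∂Q/∂x - ∂P/∂y = 63y^2.

D is the region x^2 + y^2 ≤ 36. Evaluating the double integral:

In polar coordinates (x = r cos θ, y = r sin θ, dA = r dr dθ) the integrand becomes 63r^2sin(θ)^2, so

    ∬_D (63y^2) dA = ∫_0^{2π} ∫_0^{6} (63r^2sin(θ)^2) · r dr dθ.

Inner (r from 0 to 6): 20412sin(θ)^2.
Outer (θ from 0 to 2π): 20412π.

Therefore ∮_C P dx + Q dy = 20412π.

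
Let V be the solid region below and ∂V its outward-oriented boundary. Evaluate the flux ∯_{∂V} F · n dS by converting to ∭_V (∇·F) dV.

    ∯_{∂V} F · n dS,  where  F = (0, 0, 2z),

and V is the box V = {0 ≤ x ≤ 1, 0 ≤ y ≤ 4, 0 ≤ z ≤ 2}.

By the divergence theorem,

    ∯_{∂V} F · n dS = ∭_V (∇ · F) dV.

Compute the divergence:
    ∇ · F = ∂F_x/∂x + ∂F_y/∂y + ∂F_z/∂z = 0 + 0 + 2 = 2.

V is a rectangular box, so dV = dx dy dz with 0 ≤ x ≤ 1, 0 ≤ y ≤ 4, 0 ≤ z ≤ 2.

Integrate (2) over V as an iterated integral:

    ∭_V (∇·F) dV = ∫_0^{1} ∫_0^{4} ∫_0^{2} (2) dz dy dx.

Inner (z from 0 to 2): 4.
Middle (y from 0 to 4): 16.
Outer (x from 0 to 1): 16.

Therefore ∯_{∂V} F · n dS = 16.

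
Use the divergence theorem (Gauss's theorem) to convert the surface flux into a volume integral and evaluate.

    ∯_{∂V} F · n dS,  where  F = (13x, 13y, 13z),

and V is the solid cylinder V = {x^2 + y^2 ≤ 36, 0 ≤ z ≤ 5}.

By the divergence theorem,

    ∯_{∂V} F · n dS = ∭_V (∇ · F) dV.

Compute the divergence:
    ∇ · F = ∂F_x/∂x + ∂F_y/∂y + ∂F_z/∂z = 13 + 13 + 13 = 39.

In cylindrical coordinates, x = r cos(θ), y = r sin(θ), z = z, dV = r dr dθ dz, with 0 ≤ r ≤ 6, 0 ≤ θ ≤ 2π, 0 ≤ z ≤ 5.

The integrand, after substitution and multiplying by the volume element, becomes (39) · r, so

    ∭_V (∇·F) dV = ∫_0^{2π} ∫_0^{6} ∫_0^{5} (39) · r dz dr dθ.

Inner (z from 0 to 5): 195r.
Middle (r from 0 to 6): 3510.
Outer (θ from 0 to 2π): 7020π.

Therefore ∯_{∂V} F · n dS = 7020π.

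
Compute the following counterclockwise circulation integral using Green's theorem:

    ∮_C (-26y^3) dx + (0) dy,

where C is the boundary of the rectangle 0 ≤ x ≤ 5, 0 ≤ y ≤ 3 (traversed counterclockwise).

Green's theorem converts the closed line integral into a double integral over the enclosed region D:

    ∮_C P dx + Q dy = ∬_D (∂Q/∂x - ∂P/∂y) dA.

Here P = -26y^3, Q = 0, so

    ∂Q/∂x = 0,    ∂P/∂y = -78y^2,
    ∂Q/∂x - ∂P/∂y = 78y^2.

D is the region 0 ≤ x ≤ 5, 0 ≤ y ≤ 3. Evaluating the double integral:

    ∬_D (78y^2) dA = ∫_0^{5} ∫_0^{3} (78y^2) dy dx.

Inner (y from 0 to 3): 702.
Outer (x from 0 to 5): 3510.

Therefore ∮_C P dx + Q dy = 3510.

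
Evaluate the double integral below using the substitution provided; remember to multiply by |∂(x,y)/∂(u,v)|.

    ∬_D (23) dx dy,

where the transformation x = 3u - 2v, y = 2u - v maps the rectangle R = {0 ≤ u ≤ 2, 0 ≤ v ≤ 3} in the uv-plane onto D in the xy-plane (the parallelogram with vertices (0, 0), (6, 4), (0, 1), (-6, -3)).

Compute the Jacobian determinant of (x, y) with respect to (u, v):

    ∂(x,y)/∂(u,v) = | 3  -2 | = (3)(-1) - (-2)(2) = 1.
                   | 2  -1 |

Its absolute value is |J| = 1 (the area scaling factor).

Substituting x = 3u - 2v, y = 2u - v into the integrand,

    23 → 23,

so the integral becomes

    ∬_R (23) · |J| du dv = ∫_0^2 ∫_0^3 (23) dv du.

Inner (v): 69.
Outer (u): 138.

Therefore ∬_D (23) dx dy = 138.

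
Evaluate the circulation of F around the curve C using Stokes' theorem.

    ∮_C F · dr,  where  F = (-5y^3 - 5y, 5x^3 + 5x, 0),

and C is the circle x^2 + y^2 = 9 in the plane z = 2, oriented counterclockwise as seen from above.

Let S be the flat disk x^2 + y^2 ≤ 9 in the plane z = 2, with upward unit normal n̂ = ẑ. By Stokes' theorem,

    ∮_C F · dr = ∬_S (∇ × F) · n̂ dS = ∬_D (curl F)_z dA,

where D is the disk x^2 + y^2 ≤ 9.

Compute the curl of F = (-5y^3 - 5y, 5x^3 + 5x, 0):
    (∇ × F)_x = ∂F_z/∂y - ∂F_y/∂z = 0,
    (∇ × F)_y = ∂F_x/∂z - ∂F_z/∂x = 0,
    (∇ × F)_z = ∂F_y/∂x - ∂F_x/∂y = 15x^2 + 15y^2 + 10.

On z = 2, (curl F)_z = 15x^2 + 15y^2 + 10.

Convert to polar (x = r cos θ, y = r sin θ, dA = r dr dθ); the integrand becomes 15r^2 + 10, so

    ∬_D (curl F)_z dA = ∫_0^{2π} ∫_0^{3} (15r^2 + 10) · r dr dθ.

Inner (r from 0 to 3): 1395/4.
Outer (θ from 0 to 2π): 1395π/2.

Therefore ∮_C F · dr = 1395π/2.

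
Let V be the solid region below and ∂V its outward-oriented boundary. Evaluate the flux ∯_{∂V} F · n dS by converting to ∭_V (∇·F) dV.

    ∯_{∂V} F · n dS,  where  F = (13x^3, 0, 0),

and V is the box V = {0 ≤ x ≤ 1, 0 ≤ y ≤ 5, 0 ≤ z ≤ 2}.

By the divergence theorem,

    ∯_{∂V} F · n dS = ∭_V (∇ · F) dV.

Compute the divergence:
    ∇ · F = ∂F_x/∂x + ∂F_y/∂y + ∂F_z/∂z = 39x^2 + 0 + 0 = 39x^2.

V is a rectangular box, so dV = dx dy dz with 0 ≤ x ≤ 1, 0 ≤ y ≤ 5, 0 ≤ z ≤ 2.

Integrate (39x^2) over V as an iterated integral:

    ∭_V (∇·F) dV = ∫_0^{1} ∫_0^{5} ∫_0^{2} (39x^2) dz dy dx.

Inner (z from 0 to 2): 78x^2.
Middle (y from 0 to 5): 390x^2.
Outer (x from 0 to 1): 130.

Therefore ∯_{∂V} F · n dS = 130.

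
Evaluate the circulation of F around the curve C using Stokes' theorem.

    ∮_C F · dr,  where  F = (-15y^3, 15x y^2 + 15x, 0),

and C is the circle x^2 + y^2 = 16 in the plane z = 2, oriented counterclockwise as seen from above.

Let S be the flat disk x^2 + y^2 ≤ 16 in the plane z = 2, with upward unit normal n̂ = ẑ. By Stokes' theorem,

    ∮_C F · dr = ∬_S (∇ × F) · n̂ dS = ∬_D (curl F)_z dA,

where D is the disk x^2 + y^2 ≤ 16.

Compute the curl of F = (-15y^3, 15x y^2 + 15x, 0):
    (∇ × F)_x = ∂F_z/∂y - ∂F_y/∂z = 0,
    (∇ × F)_y = ∂F_x/∂z - ∂F_z/∂x = 0,
    (∇ × F)_z = ∂F_y/∂x - ∂F_x/∂y = 60y^2 + 15.

On z = 2, (curl F)_z = 60y^2 + 15.

Convert to polar (x = r cos θ, y = r sin θ, dA = r dr dθ); the integrand becomes 60r^2sin(θ)^2 + 15, so

    ∬_D (curl F)_z dA = ∫_0^{2π} ∫_0^{4} (60r^2sin(θ)^2 + 15) · r dr dθ.

Inner (r from 0 to 4): 3840sin(θ)^2 + 120.
Outer (θ from 0 to 2π): 4080π.

Therefore ∮_C F · dr = 4080π.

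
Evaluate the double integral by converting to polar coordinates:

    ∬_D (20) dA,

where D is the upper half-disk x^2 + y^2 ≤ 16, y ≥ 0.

The region D is 0 ≤ r ≤ 4, 0 ≤ θ ≤ π in polar coordinates, where x = r cos(θ), y = r sin(θ), and dA = r dr dθ.

Under the substitution, the integrand becomes 20, so

    ∬_D (20) dA = ∫_{0}^{π} ∫_{0}^{4} (20) · r dr dθ.

Inner integral (in r): ∫_{0}^{4} (20) · r dr = 160.

Outer integral (in θ): ∫_{0}^{π} (160) dθ = 160π.

Therefore ∬_D (20) dA = 160π.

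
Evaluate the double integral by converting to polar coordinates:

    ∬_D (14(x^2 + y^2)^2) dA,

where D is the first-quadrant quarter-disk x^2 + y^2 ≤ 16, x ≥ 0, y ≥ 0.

The region D is 0 ≤ r ≤ 4, 0 ≤ θ ≤ π/2 in polar coordinates, where x = r cos(θ), y = r sin(θ), and dA = r dr dθ.

Under the substitution, the integrand becomes 14r^4, so

    ∬_D (14(x^2 + y^2)^2) dA = ∫_{0}^{π/2} ∫_{0}^{4} (14r^4) · r dr dθ.

Inner integral (in r): ∫_{0}^{4} (14r^4) · r dr = 28672/3.

Outer integral (in θ): ∫_{0}^{π/2} (28672/3) dθ = 14336π/3.

Therefore ∬_D (14(x^2 + y^2)^2) dA = 14336π/3.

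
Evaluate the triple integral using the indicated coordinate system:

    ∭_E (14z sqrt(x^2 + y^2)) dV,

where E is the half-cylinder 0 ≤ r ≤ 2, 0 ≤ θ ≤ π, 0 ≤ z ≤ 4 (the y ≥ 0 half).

In cylindrical coordinates, x = r cos(θ), y = r sin(θ), z = z, and dV = r dr dθ dz.

The integrand becomes 14r z, so

    ∭_E (14z sqrt(x^2 + y^2)) dV = ∫_{0}^{π} ∫_{0}^{2} ∫_{0}^{4} (14r z) · r dz dr dθ.

Inner (z): 112r^2.
Middle (r from 0 to 2): 896/3.
Outer (θ): 896π/3.

Therefore the triple integral equals 896π/3.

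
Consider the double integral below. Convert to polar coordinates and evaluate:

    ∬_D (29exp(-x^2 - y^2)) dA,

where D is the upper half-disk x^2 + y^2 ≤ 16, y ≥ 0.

The region D is 0 ≤ r ≤ 4, 0 ≤ θ ≤ π in polar coordinates, where x = r cos(θ), y = r sin(θ), and dA = r dr dθ.

Under the substitution, the integrand becomes 29exp(-r^2), so

    ∬_D (29exp(-x^2 - y^2)) dA = ∫_{0}^{π} ∫_{0}^{4} (29exp(-r^2)) · r dr dθ.

Inner integral (in r): ∫_{0}^{4} (29exp(-r^2)) · r dr = 29/2 - 29exp(-16)/2.

Outer integral (in θ): ∫_{0}^{π} (29/2 - 29exp(-16)/2) dθ = -29π (1 - exp(16))exp(-16)/2.

Therefore ∬_D (29exp(-x^2 - y^2)) dA = -29π (1 - exp(16))exp(-16)/2.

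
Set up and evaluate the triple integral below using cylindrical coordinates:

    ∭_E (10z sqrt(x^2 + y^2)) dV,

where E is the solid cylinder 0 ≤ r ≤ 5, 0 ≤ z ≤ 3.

In cylindrical coordinates, x = r cos(θ), y = r sin(θ), z = z, and dV = r dr dθ dz.

The integrand becomes 10r z, so

    ∭_E (10z sqrt(x^2 + y^2)) dV = ∫_{0}^{2π} ∫_{0}^{5} ∫_{0}^{3} (10r z) · r dz dr dθ.

Inner (z): 45r^2.
Middle (r from 0 to 5): 1875.
Outer (θ): 3750π.

Therefore the triple integral equals 3750π.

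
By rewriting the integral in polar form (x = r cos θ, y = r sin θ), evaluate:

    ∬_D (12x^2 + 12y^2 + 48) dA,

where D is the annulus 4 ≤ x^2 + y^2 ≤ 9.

The region D is 2 ≤ r ≤ 3, 0 ≤ θ ≤ 2π in polar coordinates, where x = r cos(θ), y = r sin(θ), and dA = r dr dθ.

Under the substitution, the integrand becomes 12r^2 + 48, so

    ∬_D (12x^2 + 12y^2 + 48) dA = ∫_{0}^{2π} ∫_{2}^{3} (12r^2 + 48) · r dr dθ.

Inner integral (in r): ∫_{2}^{3} (12r^2 + 48) · r dr = 315.

Outer integral (in θ): ∫_{0}^{2π} (315) dθ = 630π.

Therefore ∬_D (12x^2 + 12y^2 + 48) dA = 630π.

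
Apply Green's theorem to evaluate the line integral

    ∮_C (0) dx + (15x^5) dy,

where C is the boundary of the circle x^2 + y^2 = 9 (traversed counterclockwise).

Green's theorem converts the closed line integral into a double integral over the enclosed region D:

    ∮_C P dx + Q dy = ∬_D (∂Q/∂x - ∂P/∂y) dA.

Here P = 0, Q = 15x^5, so

    ∂Q/∂x = 75x^4,    ∂P/∂y = 0,
    ∂Q/∂x - ∂P/∂y = 75x^4.

D is the region x^2 + y^2 ≤ 9. Evaluating the double integral:

In polar coordinates (x = r cos θ, y = r sin θ, dA = r dr dθ) the integrand becomes 75r^4cos(θ)^4, so

    ∬_D (75x^4) dA = ∫_0^{2π} ∫_0^{3} (75r^4cos(θ)^4) · r dr dθ.

Inner (r from 0 to 3): 18225cos(θ)^4/2.
Outer (θ from 0 to 2π): 54675π/8.

Therefore ∮_C P dx + Q dy = 54675π/8.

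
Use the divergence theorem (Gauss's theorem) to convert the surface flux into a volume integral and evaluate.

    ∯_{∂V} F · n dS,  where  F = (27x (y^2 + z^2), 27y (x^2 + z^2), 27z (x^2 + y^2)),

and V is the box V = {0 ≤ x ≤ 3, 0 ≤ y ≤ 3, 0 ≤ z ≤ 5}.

By the divergence theorem,

    ∯_{∂V} F · n dS = ∭_V (∇ · F) dV.

Compute the divergence:
    ∇ · F = ∂F_x/∂x + ∂F_y/∂y + ∂F_z/∂z = 27y^2 + 27z^2 + 27x^2 + 27z^2 + 27x^2 + 27y^2 = 54x^2 + 54y^2 + 54z^2.

V is a rectangular box, so dV = dx dy dz with 0 ≤ x ≤ 3, 0 ≤ y ≤ 3, 0 ≤ z ≤ 5.

Integrate (54x^2 + 54y^2 + 54z^2) over V as an iterated integral:

    ∭_V (∇·F) dV = ∫_0^{3} ∫_0^{3} ∫_0^{5} (54x^2 + 54y^2 + 54z^2) dz dy dx.

Inner (z from 0 to 5): 270x^2 + 270y^2 + 2250.
Middle (y from 0 to 3): 810x^2 + 9180.
Outer (x from 0 to 3): 34830.

Therefore ∯_{∂V} F · n dS = 34830.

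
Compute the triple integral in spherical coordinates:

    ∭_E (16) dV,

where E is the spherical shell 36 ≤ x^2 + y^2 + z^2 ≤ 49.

In spherical coordinates, x = ρ sin(φ) cos(θ), y = ρ sin(φ) sin(θ), z = ρ cos(φ), and dV = ρ^2 sin(φ) dρ dφ dθ.

The integrand becomes 16, so

    ∭_E (16) dV = ∫_{0}^{2π} ∫_{0}^{π} ∫_{6}^{7} (16) · ρ^2 sin(φ) dρ dφ dθ.

Inner (ρ): 2032sin(φ)/3.
Middle (φ): 4064/3.
Outer (θ): 8128π/3.

Therefore the triple integral equals 8128π/3.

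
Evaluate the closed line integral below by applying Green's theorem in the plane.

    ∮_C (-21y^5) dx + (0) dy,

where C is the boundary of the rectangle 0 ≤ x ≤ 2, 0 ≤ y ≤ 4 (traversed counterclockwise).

Green's theorem converts the closed line integral into a double integral over the enclosed region D:

    ∮_C P dx + Q dy = ∬_D (∂Q/∂x - ∂P/∂y) dA.

Here P = -21y^5, Q = 0, so

    ∂Q/∂x = 0,    ∂P/∂y = -105y^4,
    ∂Q/∂x - ∂P/∂y = 105y^4.

D is the region 0 ≤ x ≤ 2, 0 ≤ y ≤ 4. Evaluating the double integral:

    ∬_D (105y^4) dA = ∫_0^{2} ∫_0^{4} (105y^4) dy dx.

Inner (y from 0 to 4): 21504.
Outer (x from 0 to 2): 43008.

Therefore ∮_C P dx + Q dy = 43008.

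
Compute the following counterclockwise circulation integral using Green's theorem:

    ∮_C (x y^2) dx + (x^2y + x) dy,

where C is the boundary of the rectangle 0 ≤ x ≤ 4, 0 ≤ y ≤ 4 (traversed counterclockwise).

Green's theorem converts the closed line integral into a double integral over the enclosed region D:

    ∮_C P dx + Q dy = ∬_D (∂Q/∂x - ∂P/∂y) dA.

Here P = x y^2, Q = x^2y + x, so

    ∂Q/∂x = 2x y + 1,    ∂P/∂y = 2x y,
    ∂Q/∂x - ∂P/∂y = 1.

D is the region 0 ≤ x ≤ 4, 0 ≤ y ≤ 4. Evaluating the double integral:

    ∬_D (1) dA = ∫_0^{4} ∫_0^{4} (1) dy dx.

Inner (y from 0 to 4): 4.
Outer (x from 0 to 4): 16.

Therefore ∮_C P dx + Q dy = 16.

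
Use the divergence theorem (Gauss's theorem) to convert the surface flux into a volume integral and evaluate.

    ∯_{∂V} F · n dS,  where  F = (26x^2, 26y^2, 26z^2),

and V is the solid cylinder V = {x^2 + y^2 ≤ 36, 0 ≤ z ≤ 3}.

By the divergence theorem,

    ∯_{∂V} F · n dS = ∭_V (∇ · F) dV.

Compute the divergence:
    ∇ · F = ∂F_x/∂x + ∂F_y/∂y + ∂F_z/∂z = 52x + 52y + 52z.

In cylindrical coordinates, x = r cos(θ), y = r sin(θ), z = z, dV = r dr dθ dz, with 0 ≤ r ≤ 6, 0 ≤ θ ≤ 2π, 0 ≤ z ≤ 3.

The integrand, after substitution and multiplying by the volume element, becomes (52sqrt(2)r sin(θ + π/4) + 52z) · r, so

    ∭_V (∇·F) dV = ∫_0^{2π} ∫_0^{6} ∫_0^{3} (52sqrt(2)r sin(θ + π/4) + 52z) · r dz dr dθ.

Inner (z from 0 to 3): 78r (2sqrt(2)r sin(θ + π/4) + 3).
Middle (r from 0 to 6): 11232sqrt(2)sin(θ + π/4) + 4212.
Outer (θ from 0 to 2π): 8424π.

Therefore ∯_{∂V} F · n dS = 8424π.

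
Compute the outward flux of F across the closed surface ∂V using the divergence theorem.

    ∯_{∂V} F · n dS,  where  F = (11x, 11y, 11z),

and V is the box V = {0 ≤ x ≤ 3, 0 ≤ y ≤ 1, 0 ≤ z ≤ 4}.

By the divergence theorem,

    ∯_{∂V} F · n dS = ∭_V (∇ · F) dV.

Compute the divergence:
    ∇ · F = ∂F_x/∂x + ∂F_y/∂y + ∂F_z/∂z = 11 + 11 + 11 = 33.

V is a rectangular box, so dV = dx dy dz with 0 ≤ x ≤ 3, 0 ≤ y ≤ 1, 0 ≤ z ≤ 4.

Integrate (33) over V as an iterated integral:

    ∭_V (∇·F) dV = ∫_0^{3} ∫_0^{1} ∫_0^{4} (33) dz dy dx.

Inner (z from 0 to 4): 132.
Middle (y from 0 to 1): 132.
Outer (x from 0 to 3): 396.

Therefore ∯_{∂V} F · n dS = 396.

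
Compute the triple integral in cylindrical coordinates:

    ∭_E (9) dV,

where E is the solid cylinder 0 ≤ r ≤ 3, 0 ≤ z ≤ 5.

In cylindrical coordinates, x = r cos(θ), y = r sin(θ), z = z, and dV = r dr dθ dz.

The integrand becomes 9, so

    ∭_E (9) dV = ∫_{0}^{2π} ∫_{0}^{3} ∫_{0}^{5} (9) · r dz dr dθ.

Inner (z): 45r.
Middle (r from 0 to 3): 405/2.
Outer (θ): 405π.

Therefore the triple integral equals 405π.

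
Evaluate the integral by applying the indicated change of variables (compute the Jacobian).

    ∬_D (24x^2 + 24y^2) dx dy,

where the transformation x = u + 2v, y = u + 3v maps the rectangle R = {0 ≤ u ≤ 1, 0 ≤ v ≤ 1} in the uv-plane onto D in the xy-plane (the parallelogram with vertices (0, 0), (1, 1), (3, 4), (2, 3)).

Compute the Jacobian determinant of (x, y) with respect to (u, v):

    ∂(x,y)/∂(u,v) = | 1  2 | = (1)(3) - (2)(1) = 1.
                   | 1  3 |

Its absolute value is |J| = 1 (the area scaling factor).

Substituting x = u + 2v, y = u + 3v into the integrand,

    24x^2 + 24y^2 → 48u^2 + 240u v + 312v^2,

so the integral becomes

    ∬_R (48u^2 + 240u v + 312v^2) · |J| du dv = ∫_0^1 ∫_0^1 (48u^2 + 240u v + 312v^2) dv du.

Inner (v): 48u^2 + 120u + 104.
Outer (u): 180.

Therefore ∬_D (24x^2 + 24y^2) dx dy = 180.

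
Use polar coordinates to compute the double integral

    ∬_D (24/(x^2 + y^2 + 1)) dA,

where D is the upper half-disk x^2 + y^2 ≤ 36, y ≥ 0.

The region D is 0 ≤ r ≤ 6, 0 ≤ θ ≤ π in polar coordinates, where x = r cos(θ), y = r sin(θ), and dA = r dr dθ.

Under the substitution, the integrand becomes 24/(r^2 + 1), so

    ∬_D (24/(x^2 + y^2 + 1)) dA = ∫_{0}^{π} ∫_{0}^{6} (24/(r^2 + 1)) · r dr dθ.

Inner integral (in r): ∫_{0}^{6} (24/(r^2 + 1)) · r dr = log(6582952005840035281).

Outer integral (in θ): ∫_{0}^{π} (log(6582952005840035281)) dθ = log(6582952005840035281^π).

Therefore ∬_D (24/(x^2 + y^2 + 1)) dA = log(6582952005840035281^π).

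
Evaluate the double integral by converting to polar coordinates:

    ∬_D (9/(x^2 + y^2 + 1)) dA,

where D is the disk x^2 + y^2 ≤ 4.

The region D is 0 ≤ r ≤ 2, 0 ≤ θ ≤ 2π in polar coordinates, where x = r cos(θ), y = r sin(θ), and dA = r dr dθ.

Under the substitution, the integrand becomes 9/(r^2 + 1), so

    ∬_D (9/(x^2 + y^2 + 1)) dA = ∫_{0}^{2π} ∫_{0}^{2} (9/(r^2 + 1)) · r dr dθ.

Inner integral (in r): ∫_{0}^{2} (9/(r^2 + 1)) · r dr = 9log(5)/2.

Outer integral (in θ): ∫_{0}^{2π} (9log(5)/2) dθ = 9π log(5).

Therefore ∬_D (9/(x^2 + y^2 + 1)) dA = 9π log(5).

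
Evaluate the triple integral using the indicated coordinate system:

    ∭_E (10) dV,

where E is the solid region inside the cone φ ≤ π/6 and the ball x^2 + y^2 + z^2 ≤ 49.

In spherical coordinates, x = ρ sin(φ) cos(θ), y = ρ sin(φ) sin(θ), z = ρ cos(φ), and dV = ρ^2 sin(φ) dρ dφ dθ.

The integrand becomes 10, so

    ∭_E (10) dV = ∫_{0}^{2π} ∫_{0}^{π/6} ∫_{0}^{7} (10) · ρ^2 sin(φ) dρ dφ dθ.

Inner (ρ): 3430sin(φ)/3.
Middle (φ): 3430/3 - 1715sqrt(3)/3.
Outer (θ): 3430π (2 - sqrt(3))/3.

Therefore the triple integral equals 3430π (2 - sqrt(3))/3.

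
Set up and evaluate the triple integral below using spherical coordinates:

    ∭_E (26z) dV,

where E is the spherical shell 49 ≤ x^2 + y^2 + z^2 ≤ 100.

In spherical coordinates, x = ρ sin(φ) cos(θ), y = ρ sin(φ) sin(θ), z = ρ cos(φ), and dV = ρ^2 sin(φ) dρ dφ dθ.

The integrand becomes 26ρ cos(φ), so

    ∭_E (26z) dV = ∫_{0}^{2π} ∫_{0}^{π} ∫_{7}^{10} (26ρ cos(φ)) · ρ^2 sin(φ) dρ dφ dθ.

Inner (ρ): 98787sin(2φ)/4.
Middle (φ): 0.
Outer (θ): 0.

Therefore the triple integral equals 0.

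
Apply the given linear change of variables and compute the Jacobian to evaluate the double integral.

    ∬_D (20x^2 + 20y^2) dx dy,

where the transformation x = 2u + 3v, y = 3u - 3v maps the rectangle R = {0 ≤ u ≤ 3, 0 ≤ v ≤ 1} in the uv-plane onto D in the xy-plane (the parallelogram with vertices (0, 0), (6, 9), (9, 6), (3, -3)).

Compute the Jacobian determinant of (x, y) with respect to (u, v):

    ∂(x,y)/∂(u,v) = | 2  3 | = (2)(-3) - (3)(3) = -15.
                   | 3  -3 |

Its absolute value is |J| = 15 (the area scaling factor).

Substituting x = 2u + 3v, y = 3u - 3v into the integrand,

    20x^2 + 20y^2 → 260u^2 - 120u v + 360v^2,

so the integral becomes

    ∬_R (260u^2 - 120u v + 360v^2) · |J| du dv = ∫_0^3 ∫_0^1 (3900u^2 - 1800u v + 5400v^2) dv du.

Inner (v): 3900u^2 - 900u + 1800.
Outer (u): 36450.

Therefore ∬_D (20x^2 + 20y^2) dx dy = 36450.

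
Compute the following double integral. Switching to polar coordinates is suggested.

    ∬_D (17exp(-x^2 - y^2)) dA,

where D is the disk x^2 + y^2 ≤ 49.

The region D is 0 ≤ r ≤ 7, 0 ≤ θ ≤ 2π in polar coordinates, where x = r cos(θ), y = r sin(θ), and dA = r dr dθ.

Under the substitution, the integrand becomes 17exp(-r^2), so

    ∬_D (17exp(-x^2 - y^2)) dA = ∫_{0}^{2π} ∫_{0}^{7} (17exp(-r^2)) · r dr dθ.

Inner integral (in r): ∫_{0}^{7} (17exp(-r^2)) · r dr = 17/2 - 17exp(-49)/2.

Outer integral (in θ): ∫_{0}^{2π} (17/2 - 17exp(-49)/2) dθ = -17π exp(-49) + 17π.

Therefore ∬_D (17exp(-x^2 - y^2)) dA = -17π exp(-49) + 17π.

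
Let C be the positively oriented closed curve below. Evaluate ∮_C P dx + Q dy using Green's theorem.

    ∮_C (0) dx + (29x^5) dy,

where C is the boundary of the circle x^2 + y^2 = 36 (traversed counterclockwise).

Green's theorem converts the closed line integral into a double integral over the enclosed region D:

    ∮_C P dx + Q dy = ∬_D (∂Q/∂x - ∂P/∂y) dA.

Here P = 0, Q = 29x^5, so

    ∂Q/∂x = 145x^4,    ∂P/∂y = 0,
    ∂Q/∂x - ∂P/∂y = 145x^4.

D is the region x^2 + y^2 ≤ 36. Evaluating the double integral:

In polar coordinates (x = r cos θ, y = r sin θ, dA = r dr dθ) the integrand becomes 145r^4cos(θ)^4, so

    ∬_D (145x^4) dA = ∫_0^{2π} ∫_0^{6} (145r^4cos(θ)^4) · r dr dθ.

Inner (r from 0 to 6): 1127520cos(θ)^4.
Outer (θ from 0 to 2π): 845640π.

Therefore ∮_C P dx + Q dy = 845640π.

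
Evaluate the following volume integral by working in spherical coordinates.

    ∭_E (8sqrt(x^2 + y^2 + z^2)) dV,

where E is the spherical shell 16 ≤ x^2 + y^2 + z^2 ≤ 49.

In spherical coordinates, x = ρ sin(φ) cos(θ), y = ρ sin(φ) sin(θ), z = ρ cos(φ), and dV = ρ^2 sin(φ) dρ dφ dθ.

The integrand becomes 8ρ, so

    ∭_E (8sqrt(x^2 + y^2 + z^2)) dV = ∫_{0}^{2π} ∫_{0}^{π} ∫_{4}^{7} (8ρ) · ρ^2 sin(φ) dρ dφ dθ.

Inner (ρ): 4290sin(φ).
Middle (φ): 8580.
Outer (θ): 17160π.

Therefore the triple integral equals 17160π.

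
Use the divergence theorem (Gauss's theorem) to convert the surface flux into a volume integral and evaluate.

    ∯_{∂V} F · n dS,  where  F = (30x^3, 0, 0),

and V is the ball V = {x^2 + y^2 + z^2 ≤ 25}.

By the divergence theorem,

    ∯_{∂V} F · n dS = ∭_V (∇ · F) dV.

Compute the divergence:
    ∇ · F = ∂F_x/∂x + ∂F_y/∂y + ∂F_z/∂z = 90x^2 + 0 + 0 = 90x^2.

In spherical coordinates, x = ρ sin(φ) cos(θ), y = ρ sin(φ) sin(θ), z = ρ cos(φ), dV = ρ^2 sin(φ) dρ dφ dθ, with 0 ≤ ρ ≤ 5, 0 ≤ φ ≤ π, 0 ≤ θ ≤ 2π.

The integrand, after substitution and multiplying by the volume element, becomes (90ρ^2sin(φ)^2cos(θ)^2) · ρ^2 sin(φ), so

    ∭_V (∇·F) dV = ∫_0^{2π} ∫_0^{π} ∫_0^{5} (90ρ^2sin(φ)^2cos(θ)^2) · ρ^2 sin(φ) dρ dφ dθ.

Inner (ρ from 0 to 5): 56250sin(φ)^3cos(θ)^2.
Middle (φ from 0 to π): 75000cos(θ)^2.
Outer (θ from 0 to 2π): 75000π.

Therefore ∯_{∂V} F · n dS = 75000π.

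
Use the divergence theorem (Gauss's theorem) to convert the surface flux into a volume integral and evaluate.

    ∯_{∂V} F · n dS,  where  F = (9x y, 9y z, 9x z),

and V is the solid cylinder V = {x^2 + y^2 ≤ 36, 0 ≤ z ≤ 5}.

By the divergence theorem,

    ∯_{∂V} F · n dS = ∭_V (∇ · F) dV.

Compute the divergence:
    ∇ · F = ∂F_x/∂x + ∂F_y/∂y + ∂F_z/∂z = 9y + 9z + 9x = 9x + 9y + 9z.

In cylindrical coordinates, x = r cos(θ), y = r sin(θ), z = z, dV = r dr dθ dz, with 0 ≤ r ≤ 6, 0 ≤ θ ≤ 2π, 0 ≤ z ≤ 5.

The integrand, after substitution and multiplying by the volume element, becomes (9sqrt(2)r sin(θ + π/4) + 9z) · r, so

    ∭_V (∇·F) dV = ∫_0^{2π} ∫_0^{6} ∫_0^{5} (9sqrt(2)r sin(θ + π/4) + 9z) · r dz dr dθ.

Inner (z from 0 to 5): 45r (2sqrt(2)r sin(θ + π/4) + 5)/2.
Middle (r from 0 to 6): 3240sqrt(2)sin(θ + π/4) + 2025.
Outer (θ from 0 to 2π): 4050π.

Therefore ∯_{∂V} F · n dS = 4050π.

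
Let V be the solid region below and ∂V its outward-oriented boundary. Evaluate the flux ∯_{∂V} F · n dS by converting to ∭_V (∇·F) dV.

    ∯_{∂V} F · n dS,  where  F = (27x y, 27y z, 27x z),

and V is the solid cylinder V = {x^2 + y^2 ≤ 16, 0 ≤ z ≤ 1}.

By the divergence theorem,

    ∯_{∂V} F · n dS = ∭_V (∇ · F) dV.

Compute the divergence:
    ∇ · F = ∂F_x/∂x + ∂F_y/∂y + ∂F_z/∂z = 27y + 27z + 27x = 27x + 27y + 27z.

In cylindrical coordinates, x = r cos(θ), y = r sin(θ), z = z, dV = r dr dθ dz, with 0 ≤ r ≤ 4, 0 ≤ θ ≤ 2π, 0 ≤ z ≤ 1.

The integrand, after substitution and multiplying by the volume element, becomes (27sqrt(2)r sin(θ + π/4) + 27z) · r, so

    ∭_V (∇·F) dV = ∫_0^{2π} ∫_0^{4} ∫_0^{1} (27sqrt(2)r sin(θ + π/4) + 27z) · r dz dr dθ.

Inner (z from 0 to 1): 27r (2sqrt(2)r sin(θ + π/4) + 1)/2.
Middle (r from 0 to 4): 576sqrt(2)sin(θ + π/4) + 108.
Outer (θ from 0 to 2π): 216π.

Therefore ∯_{∂V} F · n dS = 216π.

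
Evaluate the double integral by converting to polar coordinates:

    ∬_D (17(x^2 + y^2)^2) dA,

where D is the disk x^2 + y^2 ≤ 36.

The region D is 0 ≤ r ≤ 6, 0 ≤ θ ≤ 2π in polar coordinates, where x = r cos(θ), y = r sin(θ), and dA = r dr dθ.

Under the substitution, the integrand becomes 17r^4, so

    ∬_D (17(x^2 + y^2)^2) dA = ∫_{0}^{2π} ∫_{0}^{6} (17r^4) · r dr dθ.

Inner integral (in r): ∫_{0}^{6} (17r^4) · r dr = 132192.

Outer integral (in θ): ∫_{0}^{2π} (132192) dθ = 264384π.

Therefore ∬_D (17(x^2 + y^2)^2) dA = 264384π.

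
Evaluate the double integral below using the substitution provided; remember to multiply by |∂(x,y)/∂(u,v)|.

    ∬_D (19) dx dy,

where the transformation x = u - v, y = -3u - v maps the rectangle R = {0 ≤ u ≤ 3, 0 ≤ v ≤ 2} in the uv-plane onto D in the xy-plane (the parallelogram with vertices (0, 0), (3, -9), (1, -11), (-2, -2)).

Compute the Jacobian determinant of (x, y) with respect to (u, v):

    ∂(x,y)/∂(u,v) = | 1  -1 | = (1)(-1) - (-1)(-3) = -4.
                   | -3  -1 |

Its absolute value is |J| = 4 (the area scaling factor).

Substituting x = u - v, y = -3u - v into the integrand,

    19 → 19,

so the integral becomes

    ∬_R (19) · |J| du dv = ∫_0^3 ∫_0^2 (76) dv du.

Inner (v): 152.
Outer (u): 456.

Therefore ∬_D (19) dx dy = 456.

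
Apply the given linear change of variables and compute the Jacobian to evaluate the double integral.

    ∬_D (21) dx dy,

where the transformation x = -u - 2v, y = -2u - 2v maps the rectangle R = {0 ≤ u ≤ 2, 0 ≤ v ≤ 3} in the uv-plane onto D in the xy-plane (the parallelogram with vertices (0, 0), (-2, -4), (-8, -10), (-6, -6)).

Compute the Jacobian determinant of (x, y) with respect to (u, v):

    ∂(x,y)/∂(u,v) = | -1  -2 | = (-1)(-2) - (-2)(-2) = -2.
                   | -2  -2 |

Its absolute value is |J| = 2 (the area scaling factor).

Substituting x = -u - 2v, y = -2u - 2v into the integrand,

    21 → 21,

so the integral becomes

    ∬_R (21) · |J| du dv = ∫_0^2 ∫_0^3 (42) dv du.

Inner (v): 126.
Outer (u): 252.

Therefore ∬_D (21) dx dy = 252.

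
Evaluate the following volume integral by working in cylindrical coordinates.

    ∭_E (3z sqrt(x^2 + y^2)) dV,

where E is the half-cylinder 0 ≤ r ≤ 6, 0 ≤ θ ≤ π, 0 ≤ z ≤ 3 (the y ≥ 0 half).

In cylindrical coordinates, x = r cos(θ), y = r sin(θ), z = z, and dV = r dr dθ dz.

The integrand becomes 3r z, so

    ∭_E (3z sqrt(x^2 + y^2)) dV = ∫_{0}^{π} ∫_{0}^{6} ∫_{0}^{3} (3r z) · r dz dr dθ.

Inner (z): 27r^2/2.
Middle (r from 0 to 6): 972.
Outer (θ): 972π.

Therefore the triple integral equals 972π.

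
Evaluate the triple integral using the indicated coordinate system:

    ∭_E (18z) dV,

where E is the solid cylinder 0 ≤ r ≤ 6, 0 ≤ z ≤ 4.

In cylindrical coordinates, x = r cos(θ), y = r sin(θ), z = z, and dV = r dr dθ dz.

The integrand becomes 18z, so

    ∭_E (18z) dV = ∫_{0}^{2π} ∫_{0}^{6} ∫_{0}^{4} (18z) · r dz dr dθ.

Inner (z): 144r.
Middle (r from 0 to 6): 2592.
Outer (θ): 5184π.

Therefore the triple integral equals 5184π.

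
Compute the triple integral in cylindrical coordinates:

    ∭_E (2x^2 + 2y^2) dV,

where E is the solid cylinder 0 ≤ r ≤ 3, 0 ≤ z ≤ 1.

In cylindrical coordinates, x = r cos(θ), y = r sin(θ), z = z, and dV = r dr dθ dz.

The integrand becomes 2r^2, so

    ∭_E (2x^2 + 2y^2) dV = ∫_{0}^{2π} ∫_{0}^{3} ∫_{0}^{1} (2r^2) · r dz dr dθ.

Inner (z): 2r^3.
Middle (r from 0 to 3): 81/2.
Outer (θ): 81π.

Therefore the triple integral equals 81π.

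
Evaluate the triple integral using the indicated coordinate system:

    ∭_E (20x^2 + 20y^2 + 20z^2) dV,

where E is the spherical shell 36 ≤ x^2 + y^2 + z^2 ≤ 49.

In spherical coordinates, x = ρ sin(φ) cos(θ), y = ρ sin(φ) sin(θ), z = ρ cos(φ), and dV = ρ^2 sin(φ) dρ dφ dθ.

The integrand becomes 20ρ^2, so

    ∭_E (20x^2 + 20y^2 + 20z^2) dV = ∫_{0}^{2π} ∫_{0}^{π} ∫_{6}^{7} (20ρ^2) · ρ^2 sin(φ) dρ dφ dθ.

Inner (ρ): 36124sin(φ).
Middle (φ): 72248.
Outer (θ): 144496π.

Therefore the triple integral equals 144496π.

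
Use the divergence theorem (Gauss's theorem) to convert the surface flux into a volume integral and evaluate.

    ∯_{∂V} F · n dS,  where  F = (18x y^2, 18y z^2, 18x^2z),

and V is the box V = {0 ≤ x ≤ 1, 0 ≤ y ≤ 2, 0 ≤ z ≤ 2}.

By the divergence theorem,

    ∯_{∂V} F · n dS = ∭_V (∇ · F) dV.

Compute the divergence:
    ∇ · F = ∂F_x/∂x + ∂F_y/∂y + ∂F_z/∂z = 18y^2 + 18z^2 + 18x^2 = 18x^2 + 18y^2 + 18z^2.

V is a rectangular box, so dV = dx dy dz with 0 ≤ x ≤ 1, 0 ≤ y ≤ 2, 0 ≤ z ≤ 2.

Integrate (18x^2 + 18y^2 + 18z^2) over V as an iterated integral:

    ∭_V (∇·F) dV = ∫_0^{1} ∫_0^{2} ∫_0^{2} (18x^2 + 18y^2 + 18z^2) dz dy dx.

Inner (z from 0 to 2): 36x^2 + 36y^2 + 48.
Middle (y from 0 to 2): 72x^2 + 192.
Outer (x from 0 to 1): 216.

Therefore ∯_{∂V} F · n dS = 216.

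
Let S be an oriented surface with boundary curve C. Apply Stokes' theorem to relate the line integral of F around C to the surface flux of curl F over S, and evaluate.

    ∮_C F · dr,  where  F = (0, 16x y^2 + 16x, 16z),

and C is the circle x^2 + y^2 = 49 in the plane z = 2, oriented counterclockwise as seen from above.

Let S be the flat disk x^2 + y^2 ≤ 49 in the plane z = 2, with upward unit normal n̂ = ẑ. By Stokes' theorem,

    ∮_C F · dr = ∬_S (∇ × F) · n̂ dS = ∬_D (curl F)_z dA,

where D is the disk x^2 + y^2 ≤ 49.

Compute the curl of F = (0, 16x y^2 + 16x, 16z):
    (∇ × F)_x = ∂F_z/∂y - ∂F_y/∂z = 0,
    (∇ × F)_y = ∂F_x/∂z - ∂F_z/∂x = 0,
    (∇ × F)_z = ∂F_y/∂x - ∂F_x/∂y = 16y^2 + 16.

On z = 2, (curl F)_z = 16y^2 + 16.

Convert to polar (x = r cos θ, y = r sin θ, dA = r dr dθ); the integrand becomes 16r^2sin(θ)^2 + 16, so

    ∬_D (curl F)_z dA = ∫_0^{2π} ∫_0^{7} (16r^2sin(θ)^2 + 16) · r dr dθ.

Inner (r from 0 to 7): 9604sin(θ)^2 + 392.
Outer (θ from 0 to 2π): 10388π.

Therefore ∮_C F · dr = 10388π.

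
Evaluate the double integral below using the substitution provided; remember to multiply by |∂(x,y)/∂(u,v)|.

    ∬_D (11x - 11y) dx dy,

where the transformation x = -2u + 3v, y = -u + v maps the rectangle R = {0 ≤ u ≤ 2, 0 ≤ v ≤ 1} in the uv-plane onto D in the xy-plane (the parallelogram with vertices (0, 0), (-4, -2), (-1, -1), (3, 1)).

Compute the Jacobian determinant of (x, y) with respect to (u, v):

    ∂(x,y)/∂(u,v) = | -2  3 | = (-2)(1) - (3)(-1) = 1.
                   | -1  1 |

Its absolute value is |J| = 1 (the area scaling factor).

Substituting x = -2u + 3v, y = -u + v into the integrand,

    11x - 11y → -11u + 22v,

so the integral becomes

    ∬_R (-11u + 22v) · |J| du dv = ∫_0^2 ∫_0^1 (-11u + 22v) dv du.

Inner (v): 11 - 11u.
Outer (u): 0.

Therefore ∬_D (11x - 11y) dx dy = 0.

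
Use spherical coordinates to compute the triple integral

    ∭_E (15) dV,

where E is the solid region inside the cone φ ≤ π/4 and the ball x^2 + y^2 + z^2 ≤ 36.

In spherical coordinates, x = ρ sin(φ) cos(θ), y = ρ sin(φ) sin(θ), z = ρ cos(φ), and dV = ρ^2 sin(φ) dρ dφ dθ.

The integrand becomes 15, so

    ∭_E (15) dV = ∫_{0}^{2π} ∫_{0}^{π/4} ∫_{0}^{6} (15) · ρ^2 sin(φ) dρ dφ dθ.

Inner (ρ): 1080sin(φ).
Middle (φ): 1080 - 540sqrt(2).
Outer (θ): 1080π (2 - sqrt(2)).

Therefore the triple integral equals 1080π (2 - sqrt(2)).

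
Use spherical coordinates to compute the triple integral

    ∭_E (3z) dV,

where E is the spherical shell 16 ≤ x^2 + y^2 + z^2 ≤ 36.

In spherical coordinates, x = ρ sin(φ) cos(θ), y = ρ sin(φ) sin(θ), z = ρ cos(φ), and dV = ρ^2 sin(φ) dρ dφ dθ.

The integrand becomes 3ρ cos(φ), so

    ∭_E (3z) dV = ∫_{0}^{2π} ∫_{0}^{π} ∫_{4}^{6} (3ρ cos(φ)) · ρ^2 sin(φ) dρ dφ dθ.

Inner (ρ): 390sin(2φ).
Middle (φ): 0.
Outer (θ): 0.

Therefore the triple integral equals 0.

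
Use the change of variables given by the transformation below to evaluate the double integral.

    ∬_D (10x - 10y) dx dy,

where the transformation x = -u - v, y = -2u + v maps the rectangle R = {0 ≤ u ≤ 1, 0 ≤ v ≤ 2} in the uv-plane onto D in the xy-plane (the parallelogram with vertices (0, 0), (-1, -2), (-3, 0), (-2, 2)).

Compute the Jacobian determinant of (x, y) with respect to (u, v):

    ∂(x,y)/∂(u,v) = | -1  -1 | = (-1)(1) - (-1)(-2) = -3.
                   | -2  1 |

Its absolute value is |J| = 3 (the area scaling factor).

Substituting x = -u - v, y = -2u + v into the integrand,

    10x - 10y → 10u - 20v,

so the integral becomes

    ∬_R (10u - 20v) · |J| du dv = ∫_0^1 ∫_0^2 (30u - 60v) dv du.

Inner (v): 60u - 120.
Outer (u): -90.

Therefore ∬_D (10x - 10y) dx dy = -90.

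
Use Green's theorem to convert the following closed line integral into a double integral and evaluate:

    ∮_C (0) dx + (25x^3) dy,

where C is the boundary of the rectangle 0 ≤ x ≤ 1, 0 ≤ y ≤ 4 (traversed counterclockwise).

Green's theorem converts the closed line integral into a double integral over the enclosed region D:

    ∮_C P dx + Q dy = ∬_D (∂Q/∂x - ∂P/∂y) dA.

Here P = 0, Q = 25x^3, so

    ∂Q/∂x = 75x^2,    ∂P/∂y = 0,
    ∂Q/∂x - ∂P/∂y = 75x^2.

D is the region 0 ≤ x ≤ 1, 0 ≤ y ≤ 4. Evaluating the double integral:

    ∬_D (75x^2) dA = ∫_0^{1} ∫_0^{4} (75x^2) dy dx.

Inner (y from 0 to 4): 300x^2.
Outer (x from 0 to 1): 100.

Therefore ∮_C P dx + Q dy = 100.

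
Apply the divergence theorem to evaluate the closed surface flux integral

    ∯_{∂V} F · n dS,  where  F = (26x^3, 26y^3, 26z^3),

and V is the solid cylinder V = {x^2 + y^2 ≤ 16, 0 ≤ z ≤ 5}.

By the divergence theorem,

    ∯_{∂V} F · n dS = ∭_V (∇ · F) dV.

Compute the divergence:
    ∇ · F = ∂F_x/∂x + ∂F_y/∂y + ∂F_z/∂z = 78x^2 + 78y^2 + 78z^2.

In cylindrical coordinates, x = r cos(θ), y = r sin(θ), z = z, dV = r dr dθ dz, with 0 ≤ r ≤ 4, 0 ≤ θ ≤ 2π, 0 ≤ z ≤ 5.

The integrand, after substitution and multiplying by the volume element, becomes (78r^2 + 78z^2) · r, so

    ∭_V (∇·F) dV = ∫_0^{2π} ∫_0^{4} ∫_0^{5} (78r^2 + 78z^2) · r dz dr dθ.

Inner (z from 0 to 5): 390r^3 + 3250r.
Middle (r from 0 to 4): 50960.
Outer (θ from 0 to 2π): 101920π.

Therefore ∯_{∂V} F · n dS = 101920π.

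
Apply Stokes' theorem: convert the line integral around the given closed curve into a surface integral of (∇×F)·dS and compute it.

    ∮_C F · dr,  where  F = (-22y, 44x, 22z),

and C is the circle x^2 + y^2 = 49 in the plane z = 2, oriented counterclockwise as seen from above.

Let S be the flat disk x^2 + y^2 ≤ 49 in the plane z = 2, with upward unit normal n̂ = ẑ. By Stokes' theorem,

    ∮_C F · dr = ∬_S (∇ × F) · n̂ dS = ∬_D (curl F)_z dA,

where D is the disk x^2 + y^2 ≤ 49.

Compute the curl of F = (-22y, 44x, 22z):
    (∇ × F)_x = ∂F_z/∂y - ∂F_y/∂z = 0,
    (∇ × F)_y = ∂F_x/∂z - ∂F_z/∂x = 0,
    (∇ × F)_z = ∂F_y/∂x - ∂F_x/∂y = 66.

On z = 2, (curl F)_z = 66.

Convert to polar (x = r cos θ, y = r sin θ, dA = r dr dθ); the integrand becomes 66, so

    ∬_D (curl F)_z dA = ∫_0^{2π} ∫_0^{7} (66) · r dr dθ.

Inner (r from 0 to 7): 1617.
Outer (θ from 0 to 2π): 3234π.

Therefore ∮_C F · dr = 3234π.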